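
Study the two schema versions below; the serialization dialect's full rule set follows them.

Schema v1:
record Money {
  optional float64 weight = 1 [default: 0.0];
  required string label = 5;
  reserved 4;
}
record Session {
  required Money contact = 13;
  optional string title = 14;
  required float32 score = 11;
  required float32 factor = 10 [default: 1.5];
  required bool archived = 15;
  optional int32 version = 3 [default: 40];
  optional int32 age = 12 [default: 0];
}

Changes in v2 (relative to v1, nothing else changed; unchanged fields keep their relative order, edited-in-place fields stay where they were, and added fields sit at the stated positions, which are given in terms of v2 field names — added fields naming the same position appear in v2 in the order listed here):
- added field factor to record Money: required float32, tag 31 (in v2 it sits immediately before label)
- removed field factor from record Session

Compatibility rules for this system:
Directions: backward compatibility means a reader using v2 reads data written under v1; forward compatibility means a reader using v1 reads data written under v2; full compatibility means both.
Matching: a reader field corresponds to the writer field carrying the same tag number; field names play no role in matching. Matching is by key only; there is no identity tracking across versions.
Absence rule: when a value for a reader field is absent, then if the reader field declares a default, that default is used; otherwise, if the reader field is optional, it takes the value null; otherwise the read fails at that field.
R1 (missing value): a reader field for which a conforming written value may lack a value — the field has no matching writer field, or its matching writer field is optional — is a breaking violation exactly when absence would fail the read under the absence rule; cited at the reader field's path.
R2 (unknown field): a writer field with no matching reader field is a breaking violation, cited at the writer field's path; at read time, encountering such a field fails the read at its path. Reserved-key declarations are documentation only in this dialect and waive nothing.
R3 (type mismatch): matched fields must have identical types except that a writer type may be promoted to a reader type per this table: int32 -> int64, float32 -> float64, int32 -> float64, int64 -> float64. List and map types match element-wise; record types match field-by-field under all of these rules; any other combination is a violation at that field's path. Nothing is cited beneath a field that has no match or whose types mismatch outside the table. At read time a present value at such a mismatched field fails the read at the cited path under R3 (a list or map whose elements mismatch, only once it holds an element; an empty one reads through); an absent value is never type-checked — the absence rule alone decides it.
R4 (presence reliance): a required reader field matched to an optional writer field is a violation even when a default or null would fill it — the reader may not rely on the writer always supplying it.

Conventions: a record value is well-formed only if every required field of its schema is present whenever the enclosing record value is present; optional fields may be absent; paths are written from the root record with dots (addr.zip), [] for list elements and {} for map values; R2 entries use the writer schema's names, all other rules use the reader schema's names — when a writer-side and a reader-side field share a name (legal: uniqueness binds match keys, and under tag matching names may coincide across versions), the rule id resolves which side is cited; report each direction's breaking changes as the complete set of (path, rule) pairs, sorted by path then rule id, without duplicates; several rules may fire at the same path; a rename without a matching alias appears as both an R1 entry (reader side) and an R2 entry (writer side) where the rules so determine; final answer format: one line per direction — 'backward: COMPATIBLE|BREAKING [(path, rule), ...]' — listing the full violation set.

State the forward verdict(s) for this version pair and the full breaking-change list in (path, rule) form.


forward: BREAKING [(contact.factor, R2)]

the writer's type comes first in each Session pair
forward analysis of Session with v1 as reader and v2 as writer:
  contact <- contact (Money -> Money, writer required)
  title <- title (string -> string, writer optional)
  score <- score (float32 -> float32, writer required)
  factor: no writer-side match
  archived <- archived (bool -> bool, writer required)
  version <- version (int32 -> int32, writer optional)
  age <- age (int32 -> int32, writer optional)
  contact.weight <- contact.weight (float64 -> float64, writer optional)
  contact.label <- contact.label (string -> string, writer required)
  writer contact.factor: unknown to reader
  rule R2 violated at contact.factor
  => forward: BREAKING (1)
checking off the Session differences that do not matter here:
  removed field factor from record Session -> matters only for Session's backward compatibility — outside the asked direction


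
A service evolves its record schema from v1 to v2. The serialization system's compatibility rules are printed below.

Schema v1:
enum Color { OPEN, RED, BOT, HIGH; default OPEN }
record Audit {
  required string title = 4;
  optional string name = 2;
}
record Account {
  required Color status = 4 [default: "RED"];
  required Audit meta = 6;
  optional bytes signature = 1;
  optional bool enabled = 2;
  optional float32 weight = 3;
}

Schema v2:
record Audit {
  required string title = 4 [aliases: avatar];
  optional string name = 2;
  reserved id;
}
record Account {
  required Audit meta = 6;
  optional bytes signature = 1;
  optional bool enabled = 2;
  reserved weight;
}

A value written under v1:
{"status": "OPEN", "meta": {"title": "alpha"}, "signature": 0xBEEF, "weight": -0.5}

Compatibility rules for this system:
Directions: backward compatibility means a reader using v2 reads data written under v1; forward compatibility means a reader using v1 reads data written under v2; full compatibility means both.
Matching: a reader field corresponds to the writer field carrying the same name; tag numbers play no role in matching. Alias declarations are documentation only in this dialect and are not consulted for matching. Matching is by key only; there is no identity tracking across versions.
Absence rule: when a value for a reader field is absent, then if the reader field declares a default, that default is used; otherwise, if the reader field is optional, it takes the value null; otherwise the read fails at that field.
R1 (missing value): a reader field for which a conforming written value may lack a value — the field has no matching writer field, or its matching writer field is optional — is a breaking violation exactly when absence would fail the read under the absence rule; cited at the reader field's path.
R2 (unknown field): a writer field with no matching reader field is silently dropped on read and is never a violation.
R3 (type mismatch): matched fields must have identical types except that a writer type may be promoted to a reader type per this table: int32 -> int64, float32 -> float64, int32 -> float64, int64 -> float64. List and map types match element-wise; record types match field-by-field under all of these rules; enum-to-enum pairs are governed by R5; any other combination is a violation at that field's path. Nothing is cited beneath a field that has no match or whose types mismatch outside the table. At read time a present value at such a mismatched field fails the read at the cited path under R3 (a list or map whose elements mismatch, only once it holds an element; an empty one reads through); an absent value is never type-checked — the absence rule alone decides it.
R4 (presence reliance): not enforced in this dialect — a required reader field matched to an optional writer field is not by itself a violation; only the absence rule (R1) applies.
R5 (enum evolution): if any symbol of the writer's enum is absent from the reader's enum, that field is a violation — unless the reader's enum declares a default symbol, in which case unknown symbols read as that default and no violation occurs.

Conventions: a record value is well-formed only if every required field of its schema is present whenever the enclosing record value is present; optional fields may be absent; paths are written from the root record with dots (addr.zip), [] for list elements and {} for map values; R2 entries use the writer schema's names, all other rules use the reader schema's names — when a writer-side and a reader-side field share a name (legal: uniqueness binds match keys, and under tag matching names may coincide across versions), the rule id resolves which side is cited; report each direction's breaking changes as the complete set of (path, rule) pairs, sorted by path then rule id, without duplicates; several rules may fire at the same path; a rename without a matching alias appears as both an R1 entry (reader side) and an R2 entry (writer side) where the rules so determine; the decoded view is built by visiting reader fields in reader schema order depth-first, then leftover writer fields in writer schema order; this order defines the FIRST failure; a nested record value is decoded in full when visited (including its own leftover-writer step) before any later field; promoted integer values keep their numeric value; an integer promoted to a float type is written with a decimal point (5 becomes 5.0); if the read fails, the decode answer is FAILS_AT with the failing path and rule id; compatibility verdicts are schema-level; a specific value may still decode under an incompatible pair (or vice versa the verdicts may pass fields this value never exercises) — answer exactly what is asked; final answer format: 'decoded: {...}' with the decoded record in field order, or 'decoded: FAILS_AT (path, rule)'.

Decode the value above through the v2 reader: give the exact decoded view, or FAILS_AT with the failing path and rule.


decoded: {"meta": {"title": "alpha", "name": null}, "signature": 0xBEEF, "enabled": null}

arrows below run writer -> reader for Account
decode (reader v2):
  meta.title := "alpha"
  meta.name := null (absent, optional -> null)
  signature := 0xBEEF
  enabled := null (absent, optional -> null)
  writer status: unknown -> dropped
  writer weight: unknown -> dropped
  => decoded: {"meta": {"title": "alpha", "name": null}, "signature": 0xBEEF, "enabled": null}


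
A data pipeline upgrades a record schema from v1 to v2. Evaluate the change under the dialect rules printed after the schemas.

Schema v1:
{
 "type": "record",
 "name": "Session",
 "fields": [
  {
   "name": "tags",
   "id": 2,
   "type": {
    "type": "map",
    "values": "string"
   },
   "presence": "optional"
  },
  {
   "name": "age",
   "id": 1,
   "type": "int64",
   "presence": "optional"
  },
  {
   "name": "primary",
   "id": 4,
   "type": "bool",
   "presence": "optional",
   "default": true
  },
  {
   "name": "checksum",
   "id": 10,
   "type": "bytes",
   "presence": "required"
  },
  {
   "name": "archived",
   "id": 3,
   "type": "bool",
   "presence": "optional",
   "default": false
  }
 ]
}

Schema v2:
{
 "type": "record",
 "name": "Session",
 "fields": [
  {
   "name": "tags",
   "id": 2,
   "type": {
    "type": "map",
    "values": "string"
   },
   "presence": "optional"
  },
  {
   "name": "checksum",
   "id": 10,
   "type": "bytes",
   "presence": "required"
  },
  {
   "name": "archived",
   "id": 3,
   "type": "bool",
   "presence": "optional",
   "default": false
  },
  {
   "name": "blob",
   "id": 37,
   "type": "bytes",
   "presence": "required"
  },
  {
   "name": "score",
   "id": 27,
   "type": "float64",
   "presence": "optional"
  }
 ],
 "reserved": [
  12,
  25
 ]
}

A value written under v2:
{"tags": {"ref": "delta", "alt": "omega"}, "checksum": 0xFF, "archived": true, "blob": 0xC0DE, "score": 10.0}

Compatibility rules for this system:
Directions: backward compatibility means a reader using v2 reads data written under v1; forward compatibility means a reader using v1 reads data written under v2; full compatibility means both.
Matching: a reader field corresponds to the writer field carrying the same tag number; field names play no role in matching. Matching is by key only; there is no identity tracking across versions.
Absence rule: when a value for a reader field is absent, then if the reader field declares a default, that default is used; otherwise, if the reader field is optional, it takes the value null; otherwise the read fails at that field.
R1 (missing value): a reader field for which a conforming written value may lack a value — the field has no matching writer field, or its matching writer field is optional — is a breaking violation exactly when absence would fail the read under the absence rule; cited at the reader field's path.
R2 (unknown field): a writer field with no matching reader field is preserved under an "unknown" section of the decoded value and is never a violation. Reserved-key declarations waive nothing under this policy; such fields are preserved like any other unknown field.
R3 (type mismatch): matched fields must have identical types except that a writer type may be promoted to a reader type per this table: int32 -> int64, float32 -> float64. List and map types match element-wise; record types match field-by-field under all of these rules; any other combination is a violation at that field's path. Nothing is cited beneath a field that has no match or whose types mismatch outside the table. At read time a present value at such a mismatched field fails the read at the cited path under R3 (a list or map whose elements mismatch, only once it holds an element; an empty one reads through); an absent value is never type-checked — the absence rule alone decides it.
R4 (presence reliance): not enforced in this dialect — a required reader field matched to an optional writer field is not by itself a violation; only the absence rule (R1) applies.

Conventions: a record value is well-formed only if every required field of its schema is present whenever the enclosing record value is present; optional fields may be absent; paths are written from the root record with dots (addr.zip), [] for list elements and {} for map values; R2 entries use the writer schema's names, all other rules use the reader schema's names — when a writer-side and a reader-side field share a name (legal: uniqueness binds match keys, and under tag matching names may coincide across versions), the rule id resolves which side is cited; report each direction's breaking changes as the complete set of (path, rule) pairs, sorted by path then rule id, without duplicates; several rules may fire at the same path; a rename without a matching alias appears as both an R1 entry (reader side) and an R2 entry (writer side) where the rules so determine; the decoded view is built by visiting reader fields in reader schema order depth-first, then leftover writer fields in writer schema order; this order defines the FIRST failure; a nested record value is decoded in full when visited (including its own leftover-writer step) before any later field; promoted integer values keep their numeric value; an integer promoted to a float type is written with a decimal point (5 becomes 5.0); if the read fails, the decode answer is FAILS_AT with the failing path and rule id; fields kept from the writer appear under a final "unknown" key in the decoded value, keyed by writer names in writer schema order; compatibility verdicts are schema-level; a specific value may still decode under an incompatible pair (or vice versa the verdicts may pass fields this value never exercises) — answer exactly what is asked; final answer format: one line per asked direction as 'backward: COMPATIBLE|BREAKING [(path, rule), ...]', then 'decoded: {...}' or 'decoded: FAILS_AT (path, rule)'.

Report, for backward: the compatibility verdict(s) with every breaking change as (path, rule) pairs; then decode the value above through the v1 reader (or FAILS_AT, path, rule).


the writer's type comes first in each Session pair
backward on Session — v2 reading data written by v1:
  tags: paired with writer tags (map<string, string> -> map<string, string>; writer optional)
  checksum: paired with writer checksum (bytes -> bytes; writer required)
  archived: paired with writer archived (bool -> bool; writer optional)
  no writer field matches reader blob
  no writer field matches reader score
  writer age: unknown to reader
  writer primary: unknown to reader
  R1 fires at blob
  => backward: BREAKING (1)
migrating the Session value to v1:
  tags := {"ref": "delta", "alt": "omega"}
  age := null (missing; optional => null)
  primary := true (missing; default applied)
  checksum := 0xFF
  archived := true
  writer blob: kept under "unknown"
  writer score: kept under "unknown"
  => decoded: {"tags": {"ref": "delta", "alt": "omega"}, "age": null, "primary": true, "checksum": 0xFF, "archived": true, "unknown": {"blob": 0xC0DE, "score": 10.0}}
diffs on Session not affecting the asked answer:
  removed field primary from record Session -> no rule fires on it in Session's dialect; the asked verdict holds
  removed field age from record Session -> no rule fires on it in Session's dialect; the asked verdict holds

backward: BREAKING [(blob, R1)]; decoded: {"tags": {"ref": "delta", "alt": "omega"}, "age": null, "primary": true, "checksum": 0xFF, "archived": true, "unknown": {"blob": 0xC0DE, "score": 10.0}}


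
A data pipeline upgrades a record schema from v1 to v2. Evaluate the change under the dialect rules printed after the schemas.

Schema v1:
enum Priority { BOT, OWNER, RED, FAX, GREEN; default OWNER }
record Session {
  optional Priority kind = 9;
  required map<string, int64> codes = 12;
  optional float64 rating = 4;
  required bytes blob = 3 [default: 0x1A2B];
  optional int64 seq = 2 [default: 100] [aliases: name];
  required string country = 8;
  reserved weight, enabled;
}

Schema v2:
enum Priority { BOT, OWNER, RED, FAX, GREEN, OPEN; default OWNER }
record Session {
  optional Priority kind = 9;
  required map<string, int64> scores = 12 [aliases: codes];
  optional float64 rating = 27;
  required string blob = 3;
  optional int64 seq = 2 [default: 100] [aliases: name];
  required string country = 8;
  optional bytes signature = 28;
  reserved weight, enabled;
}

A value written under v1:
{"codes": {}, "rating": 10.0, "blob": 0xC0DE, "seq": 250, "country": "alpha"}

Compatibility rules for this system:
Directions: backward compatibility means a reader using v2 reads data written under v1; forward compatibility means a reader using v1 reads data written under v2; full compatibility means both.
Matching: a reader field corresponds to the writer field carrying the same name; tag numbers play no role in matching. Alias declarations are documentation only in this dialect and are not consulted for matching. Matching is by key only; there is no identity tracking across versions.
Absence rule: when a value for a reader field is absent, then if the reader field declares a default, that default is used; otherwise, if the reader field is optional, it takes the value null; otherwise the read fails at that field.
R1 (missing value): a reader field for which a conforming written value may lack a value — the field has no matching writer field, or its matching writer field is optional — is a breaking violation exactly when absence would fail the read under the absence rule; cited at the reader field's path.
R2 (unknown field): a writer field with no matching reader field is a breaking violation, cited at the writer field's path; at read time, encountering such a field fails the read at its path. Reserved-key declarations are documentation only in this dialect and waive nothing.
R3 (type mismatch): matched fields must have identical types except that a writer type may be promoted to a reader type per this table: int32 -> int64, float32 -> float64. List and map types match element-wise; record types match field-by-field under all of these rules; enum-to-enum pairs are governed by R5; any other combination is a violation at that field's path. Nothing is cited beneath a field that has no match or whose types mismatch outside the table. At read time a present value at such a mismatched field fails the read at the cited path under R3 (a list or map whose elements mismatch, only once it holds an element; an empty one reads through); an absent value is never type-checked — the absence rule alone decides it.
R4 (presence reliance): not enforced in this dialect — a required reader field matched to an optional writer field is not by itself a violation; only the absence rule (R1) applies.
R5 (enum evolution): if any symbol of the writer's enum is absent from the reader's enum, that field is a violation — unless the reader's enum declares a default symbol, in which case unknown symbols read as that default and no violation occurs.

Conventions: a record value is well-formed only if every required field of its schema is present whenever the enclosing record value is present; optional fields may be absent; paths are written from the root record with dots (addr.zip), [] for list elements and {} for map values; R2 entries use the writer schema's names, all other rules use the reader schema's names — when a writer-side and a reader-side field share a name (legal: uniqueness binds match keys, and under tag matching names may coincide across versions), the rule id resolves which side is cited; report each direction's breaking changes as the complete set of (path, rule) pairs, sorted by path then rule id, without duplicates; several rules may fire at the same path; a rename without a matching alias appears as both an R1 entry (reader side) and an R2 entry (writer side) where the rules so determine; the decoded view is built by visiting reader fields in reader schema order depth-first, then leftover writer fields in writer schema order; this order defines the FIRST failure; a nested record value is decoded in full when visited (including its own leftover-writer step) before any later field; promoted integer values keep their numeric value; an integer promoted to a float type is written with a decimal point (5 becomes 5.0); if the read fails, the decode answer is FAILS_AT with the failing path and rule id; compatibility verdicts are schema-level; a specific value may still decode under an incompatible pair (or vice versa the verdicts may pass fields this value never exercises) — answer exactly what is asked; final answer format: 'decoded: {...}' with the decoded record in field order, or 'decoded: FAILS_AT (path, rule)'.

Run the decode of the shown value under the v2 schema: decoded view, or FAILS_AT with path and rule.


decoded: FAILS_AT (scores, R1)

each type pair in Session: writer, then reader
migrating the Session value to v2:
  kind := null (missing; optional => null)
  read fails at scores under R1 (no fill)
  => FAILS_AT (scores, R1)
remaining Session differences; none change what is asked:
  enum Priority (field kind in record Session): symbol OPEN added -> triggers nothing under the printed rules; the Session answer is the same either way
  field rating in record Session: tag 4 changed to 27 -> triggers nothing under the printed rules; the Session answer is the same either way
  field blob in record Session: type bytes changed to string (its default is dropped) -> matters for Session compatibility verdicts, not for this value's decode
  added field signature to record Session: optional bytes, tag 28 (in v2 it sits last) -> matters for Session compatibility verdicts, not for this value's decode


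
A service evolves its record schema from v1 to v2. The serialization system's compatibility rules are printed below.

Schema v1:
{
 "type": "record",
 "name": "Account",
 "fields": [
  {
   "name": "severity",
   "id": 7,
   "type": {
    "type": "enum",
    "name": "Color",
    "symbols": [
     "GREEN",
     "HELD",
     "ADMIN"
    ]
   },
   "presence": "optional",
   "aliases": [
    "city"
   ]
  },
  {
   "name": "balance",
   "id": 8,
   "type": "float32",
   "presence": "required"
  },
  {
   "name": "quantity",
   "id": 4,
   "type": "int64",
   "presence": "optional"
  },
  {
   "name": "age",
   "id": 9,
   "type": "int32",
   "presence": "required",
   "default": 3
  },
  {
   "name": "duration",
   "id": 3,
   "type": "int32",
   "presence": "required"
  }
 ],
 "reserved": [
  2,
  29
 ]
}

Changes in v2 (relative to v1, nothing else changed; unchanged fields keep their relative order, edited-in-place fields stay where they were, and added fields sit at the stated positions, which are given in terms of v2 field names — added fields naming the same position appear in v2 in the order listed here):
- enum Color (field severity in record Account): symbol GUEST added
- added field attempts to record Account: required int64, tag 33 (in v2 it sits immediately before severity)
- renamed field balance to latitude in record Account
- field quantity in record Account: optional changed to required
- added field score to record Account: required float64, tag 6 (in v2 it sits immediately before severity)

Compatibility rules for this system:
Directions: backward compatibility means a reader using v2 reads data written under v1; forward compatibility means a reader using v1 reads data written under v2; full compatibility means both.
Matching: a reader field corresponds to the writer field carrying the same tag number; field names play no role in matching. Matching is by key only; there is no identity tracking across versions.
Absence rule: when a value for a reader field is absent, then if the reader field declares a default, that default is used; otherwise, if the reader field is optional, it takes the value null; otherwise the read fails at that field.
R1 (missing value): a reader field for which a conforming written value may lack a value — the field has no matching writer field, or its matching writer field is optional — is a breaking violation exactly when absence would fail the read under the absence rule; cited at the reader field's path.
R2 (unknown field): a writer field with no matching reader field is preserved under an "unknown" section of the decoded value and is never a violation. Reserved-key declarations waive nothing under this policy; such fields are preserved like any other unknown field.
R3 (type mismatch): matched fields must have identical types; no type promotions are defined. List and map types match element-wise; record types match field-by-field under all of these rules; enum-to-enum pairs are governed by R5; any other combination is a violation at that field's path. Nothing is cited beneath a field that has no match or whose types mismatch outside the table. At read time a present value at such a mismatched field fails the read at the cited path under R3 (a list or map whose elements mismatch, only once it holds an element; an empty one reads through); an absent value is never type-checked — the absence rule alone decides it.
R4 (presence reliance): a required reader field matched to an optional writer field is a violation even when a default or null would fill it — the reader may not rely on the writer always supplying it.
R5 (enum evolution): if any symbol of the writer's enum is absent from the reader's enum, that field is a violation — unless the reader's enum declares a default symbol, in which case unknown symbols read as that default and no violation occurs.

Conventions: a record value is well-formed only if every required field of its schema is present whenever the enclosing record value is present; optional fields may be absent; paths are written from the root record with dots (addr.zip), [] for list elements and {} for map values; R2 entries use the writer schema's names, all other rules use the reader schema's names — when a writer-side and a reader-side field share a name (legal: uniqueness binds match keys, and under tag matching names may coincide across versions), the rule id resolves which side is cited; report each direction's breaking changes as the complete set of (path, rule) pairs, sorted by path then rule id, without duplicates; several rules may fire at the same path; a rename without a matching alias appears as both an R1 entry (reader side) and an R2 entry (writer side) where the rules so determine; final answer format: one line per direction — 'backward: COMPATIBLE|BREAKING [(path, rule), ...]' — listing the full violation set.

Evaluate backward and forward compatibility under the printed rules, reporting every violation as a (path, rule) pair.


backward: BREAKING [(attempts, R1), (quantity, R1), (quantity, R4), (score, R1)]; forward: BREAKING [(severity, R5)]

each type pair in Account: writer, then reader
backward analysis of Account with v2 as reader and v1 as writer:
  attempts: no writer match
  score: no writer match
  severity: paired with writer severity (Color -> Color; writer optional)
  latitude: paired with writer balance (float32 -> float32; writer required)
  quantity: paired with writer quantity (int64 -> int64; writer optional)
  age: paired with writer age (int32 -> int32; writer required)
  duration: paired with writer duration (int32 -> int32; writer required)
  violation R1 at attempts
  violation R1 at quantity
  violation R4 at quantity
  violation R1 at score
  => backward: BREAKING (4)
forward analysis of Account with v1 as reader and v2 as writer:
  severity: paired with writer severity (Color -> Color; writer optional)
  balance: paired with writer latitude (float32 -> float32; writer required)
  quantity: paired with writer quantity (int64 -> int64; writer required)
  age: paired with writer age (int32 -> int32; writer required)
  duration: paired with writer duration (int32 -> int32; writer required)
  leftover writer field: attempts
  leftover writer field: score
  violation R5 at severity
  => forward: BREAKING (1)


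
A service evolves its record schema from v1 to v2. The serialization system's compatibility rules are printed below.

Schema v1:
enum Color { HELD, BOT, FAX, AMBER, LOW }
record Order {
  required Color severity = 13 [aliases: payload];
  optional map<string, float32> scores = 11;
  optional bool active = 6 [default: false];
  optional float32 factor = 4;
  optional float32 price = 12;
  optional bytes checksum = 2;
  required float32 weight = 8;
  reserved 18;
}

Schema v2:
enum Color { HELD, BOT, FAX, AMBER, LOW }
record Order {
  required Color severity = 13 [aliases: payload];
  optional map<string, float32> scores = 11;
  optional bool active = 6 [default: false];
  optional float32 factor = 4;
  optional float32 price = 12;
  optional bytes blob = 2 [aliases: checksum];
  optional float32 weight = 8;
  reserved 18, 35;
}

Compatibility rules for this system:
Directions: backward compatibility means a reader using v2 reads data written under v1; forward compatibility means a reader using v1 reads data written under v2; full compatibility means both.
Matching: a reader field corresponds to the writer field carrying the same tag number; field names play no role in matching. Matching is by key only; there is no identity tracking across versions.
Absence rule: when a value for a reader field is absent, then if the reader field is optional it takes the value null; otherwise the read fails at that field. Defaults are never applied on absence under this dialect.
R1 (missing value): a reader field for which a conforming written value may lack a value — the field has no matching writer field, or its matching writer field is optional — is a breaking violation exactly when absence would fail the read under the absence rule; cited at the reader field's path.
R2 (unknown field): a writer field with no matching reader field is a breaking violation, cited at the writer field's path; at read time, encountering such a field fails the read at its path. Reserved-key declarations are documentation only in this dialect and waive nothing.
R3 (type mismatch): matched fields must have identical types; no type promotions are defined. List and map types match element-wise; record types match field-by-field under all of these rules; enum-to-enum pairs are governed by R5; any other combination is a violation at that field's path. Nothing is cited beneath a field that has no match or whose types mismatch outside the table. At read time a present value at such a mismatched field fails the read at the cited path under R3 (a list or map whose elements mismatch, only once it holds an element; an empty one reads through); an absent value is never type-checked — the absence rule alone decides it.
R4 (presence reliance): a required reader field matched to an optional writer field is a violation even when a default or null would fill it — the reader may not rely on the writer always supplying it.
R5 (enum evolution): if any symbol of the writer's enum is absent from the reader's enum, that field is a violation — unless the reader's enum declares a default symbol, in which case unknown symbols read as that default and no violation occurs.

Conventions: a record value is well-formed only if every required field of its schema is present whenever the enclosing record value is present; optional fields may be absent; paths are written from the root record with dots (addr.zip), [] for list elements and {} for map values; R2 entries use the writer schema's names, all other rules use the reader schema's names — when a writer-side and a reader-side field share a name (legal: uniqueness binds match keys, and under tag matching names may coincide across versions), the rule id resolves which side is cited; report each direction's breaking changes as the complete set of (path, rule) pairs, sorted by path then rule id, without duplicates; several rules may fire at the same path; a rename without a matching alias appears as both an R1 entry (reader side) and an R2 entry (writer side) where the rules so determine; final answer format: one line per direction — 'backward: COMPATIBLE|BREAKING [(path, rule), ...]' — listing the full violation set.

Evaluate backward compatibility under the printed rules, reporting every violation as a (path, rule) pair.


the writer's type comes first in each Order pair
checking backward for Order: reader v2 against writer v1:
  severity: Color -> Color, writer required; from severity
  scores: map<string, float32> -> map<string, float32>, writer optional; from scores
  active: bool -> bool, writer optional; from active
  factor: float32 -> float32, writer optional; from factor
  price: float32 -> float32, writer optional; from price
  blob: bytes -> bytes, writer optional; from checksum
  weight: float32 -> float32, writer required; from weight
  => backward: COMPATIBLE
remaining Order differences; none change what is asked:
  renamed field checksum to blob in record Order (alias checksum declared on the renamed field) -> inert for the asked Order verdict: nothing fires
  field weight in record Order: required changed to optional -> affects forward compatibility only, which is not asked

backward: COMPATIBLE []


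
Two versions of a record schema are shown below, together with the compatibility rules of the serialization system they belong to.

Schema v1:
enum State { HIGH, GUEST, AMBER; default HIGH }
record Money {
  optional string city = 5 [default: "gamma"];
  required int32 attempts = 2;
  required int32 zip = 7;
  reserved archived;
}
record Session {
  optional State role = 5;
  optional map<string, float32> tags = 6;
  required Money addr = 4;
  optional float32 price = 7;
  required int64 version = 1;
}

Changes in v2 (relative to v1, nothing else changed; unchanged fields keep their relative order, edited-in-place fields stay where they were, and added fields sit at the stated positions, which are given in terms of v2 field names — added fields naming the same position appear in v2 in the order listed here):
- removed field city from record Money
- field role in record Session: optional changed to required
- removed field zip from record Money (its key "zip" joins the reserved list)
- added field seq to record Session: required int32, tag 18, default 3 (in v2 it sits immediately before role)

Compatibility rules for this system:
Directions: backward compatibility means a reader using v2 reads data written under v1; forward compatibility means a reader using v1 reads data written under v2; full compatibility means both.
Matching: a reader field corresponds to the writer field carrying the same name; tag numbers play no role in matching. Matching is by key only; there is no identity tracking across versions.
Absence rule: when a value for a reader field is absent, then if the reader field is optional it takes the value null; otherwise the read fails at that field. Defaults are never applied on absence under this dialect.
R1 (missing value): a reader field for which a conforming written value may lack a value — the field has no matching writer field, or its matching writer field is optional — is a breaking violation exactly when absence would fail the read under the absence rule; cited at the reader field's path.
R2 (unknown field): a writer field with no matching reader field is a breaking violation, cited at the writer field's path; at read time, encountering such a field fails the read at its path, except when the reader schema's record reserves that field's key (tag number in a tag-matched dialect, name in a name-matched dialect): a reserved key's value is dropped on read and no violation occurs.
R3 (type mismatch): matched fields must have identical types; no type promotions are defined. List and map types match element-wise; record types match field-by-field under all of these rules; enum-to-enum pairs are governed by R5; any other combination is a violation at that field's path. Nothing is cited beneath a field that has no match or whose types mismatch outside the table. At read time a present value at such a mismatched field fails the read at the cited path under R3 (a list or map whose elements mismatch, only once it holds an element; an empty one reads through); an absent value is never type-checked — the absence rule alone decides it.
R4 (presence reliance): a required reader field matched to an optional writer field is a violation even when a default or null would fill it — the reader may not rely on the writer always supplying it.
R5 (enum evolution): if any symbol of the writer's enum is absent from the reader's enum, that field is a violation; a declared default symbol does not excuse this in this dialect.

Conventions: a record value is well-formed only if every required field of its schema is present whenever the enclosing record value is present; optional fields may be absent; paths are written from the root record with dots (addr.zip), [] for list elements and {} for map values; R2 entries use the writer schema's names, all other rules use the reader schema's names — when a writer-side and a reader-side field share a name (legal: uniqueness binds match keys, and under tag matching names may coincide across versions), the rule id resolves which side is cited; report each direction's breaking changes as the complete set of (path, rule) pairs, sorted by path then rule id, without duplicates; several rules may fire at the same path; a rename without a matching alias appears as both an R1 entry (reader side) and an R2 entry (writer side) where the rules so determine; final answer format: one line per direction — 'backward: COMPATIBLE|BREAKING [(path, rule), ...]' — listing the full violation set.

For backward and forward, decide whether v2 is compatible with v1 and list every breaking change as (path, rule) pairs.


backward: BREAKING [(addr.city, R2), (role, R1), (role, R4), (seq, R1)]; forward: BREAKING [(addr.zip, R1), (seq, R2)]

in Session below, arrows point writer -> reader
backward on Session — v2 reading data written by v1:
  no writer field matches reader seq
  writer optional, State -> State: reader role maps from writer role
  writer optional, map<string, float32> -> map<string, float32>: reader tags maps from writer tags
  writer required, Money -> Money: reader addr maps from writer addr
  writer optional, float32 -> float32: reader price maps from writer price
  writer required, int64 -> int64: reader version maps from writer version
  writer required, int32 -> int32: reader addr.attempts maps from writer addr.attempts
  writer field addr.city has no reader counterpart
  writer field addr.zip has no reader counterpart
  rule R2 violated at addr.city
  rule R1 violated at role
  rule R4 violated at role
  rule R1 violated at seq
  => 4 violation(s): backward is BREAKING for Session
forward on Session — v1 reading data written by v2:
  writer required, State -> State: reader role maps from writer role
  writer optional, map<string, float32> -> map<string, float32>: reader tags maps from writer tags
  writer required, Money -> Money: reader addr maps from writer addr
  writer optional, float32 -> float32: reader price maps from writer price
  writer required, int64 -> int64: reader version maps from writer version
  writer field seq has no reader counterpart
  no writer field matches reader addr.city
  writer required, int32 -> int32: reader addr.attempts maps from writer addr.attempts
  no writer field matches reader addr.zip
  rule R1 violated at addr.zip
  rule R2 violated at seq
  => 2 violation(s): forward is BREAKING for Session
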